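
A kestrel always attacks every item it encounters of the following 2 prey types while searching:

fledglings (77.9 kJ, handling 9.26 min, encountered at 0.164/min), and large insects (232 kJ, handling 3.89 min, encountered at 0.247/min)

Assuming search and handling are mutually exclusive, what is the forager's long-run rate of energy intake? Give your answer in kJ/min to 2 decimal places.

R = (0.164×77.9 + 0.247×232) / (1 + 0.164×9.26 + 0.247×3.89) = 70.08/3.479 = 20.14 kJ/min.

20.14 kJ/min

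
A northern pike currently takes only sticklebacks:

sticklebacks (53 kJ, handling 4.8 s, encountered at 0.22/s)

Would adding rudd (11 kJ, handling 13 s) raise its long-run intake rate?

Intake rate on the current diet: R = (0.22×53) / (1 + 0.22×4.8) = 11.66/2.056 = 5.671 kJ/s.
rudd: E/h = 11/13 = 0.8462 kJ/s.
Since 0.8462 < R, time spent handling rudd is better spent searching.

No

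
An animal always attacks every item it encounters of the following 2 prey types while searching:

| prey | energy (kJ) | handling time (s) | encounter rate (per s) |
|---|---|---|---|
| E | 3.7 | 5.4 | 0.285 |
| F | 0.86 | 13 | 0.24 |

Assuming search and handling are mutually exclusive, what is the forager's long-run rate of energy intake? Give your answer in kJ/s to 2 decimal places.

0.22 kJ/s

R = (0.285×3.7 + 0.24×0.86) / (1 + 0.285×5.4 + 0.24×13) = 1.261/5.659 = 0.2228 kJ/s.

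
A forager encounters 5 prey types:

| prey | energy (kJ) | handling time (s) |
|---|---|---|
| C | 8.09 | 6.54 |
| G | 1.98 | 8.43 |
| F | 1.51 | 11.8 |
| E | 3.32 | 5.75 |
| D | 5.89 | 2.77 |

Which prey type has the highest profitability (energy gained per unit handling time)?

Profitability E/h (kJ/s): C = 8.09/6.54 = 1.24, G = 1.98/8.43 = 0.235, F = 1.51/11.8 = 0.128, E = 3.32/5.75 = 0.577, D = 5.89/2.77 = 2.13.
Ranked: D > C > E > G > F.

D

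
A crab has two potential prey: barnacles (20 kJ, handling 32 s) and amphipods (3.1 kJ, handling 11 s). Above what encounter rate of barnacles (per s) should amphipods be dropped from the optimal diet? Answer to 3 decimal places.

0.026 per s

At the threshold, the rate on barnacles alone equals the profitability of amphipods: λ·20/(1 + λ·32) = 3.1/11 = 0.2818.
Rearranging, λ(20 − 0.2818×32) = 0.2818, so λ = 0.2818/10.98 = 0.02566 per s.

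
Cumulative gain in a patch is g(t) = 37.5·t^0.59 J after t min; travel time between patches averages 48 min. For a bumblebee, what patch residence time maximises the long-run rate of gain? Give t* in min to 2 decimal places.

By the marginal value theorem, leave when the instantaneous gain rate g'(t) equals the habitat-wide average g(t)/(T + t).
g'(t) = 0.59·37.5·t^-0.41. Setting 0.59·37.5·t^-0.41 = 37.5·t^0.59/(48+t) gives 0.59(48+t) = t, so 0.41·t = 0.59×48.
t* = 0.59×48/0.41 = 69.07 min.

69.07 min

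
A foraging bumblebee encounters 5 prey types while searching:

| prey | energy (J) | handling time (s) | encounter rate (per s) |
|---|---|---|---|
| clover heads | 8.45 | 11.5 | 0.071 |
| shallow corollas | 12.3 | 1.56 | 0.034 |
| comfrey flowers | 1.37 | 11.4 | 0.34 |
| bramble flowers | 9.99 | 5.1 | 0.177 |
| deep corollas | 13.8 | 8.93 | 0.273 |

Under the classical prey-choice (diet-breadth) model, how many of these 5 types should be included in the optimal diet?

3

Rank by E/h (J/s): shallow corollas 7.88, bramble flowers 1.96, deep corollas 1.55, clover heads 0.735, comfrey flowers 0.12. Include each in turn until the next type's E/h falls below the running intake rate.
Rate on top 1: 0.3971. bramble flowers: 1.96 > 0.3971 → include.
Rate on top 2: 1.118. deep corollas: 1.55 > 1.118 → include.
Rate on top 3: 1.355. clover heads: 0.735 < 1.355 → exclude; stop.
Optimal diet: shallow corollas, bramble flowers, deep corollas — 3 of 5 types.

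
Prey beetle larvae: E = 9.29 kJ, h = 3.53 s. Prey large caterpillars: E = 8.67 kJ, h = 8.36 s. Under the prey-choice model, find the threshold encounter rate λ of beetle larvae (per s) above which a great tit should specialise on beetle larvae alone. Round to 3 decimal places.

0.184 per s

The zero-one rule: include large caterpillars iff E₂/h₂ > λE₁/(1+λh₁). Equality gives the switch point.
λE₁h₂ = E₂ + λE₂h₁ ⇒ λ = E₂/(E₁h₂ − E₂h₁) = 8.67/(77.66 − 30.61) = 0.1842 per s.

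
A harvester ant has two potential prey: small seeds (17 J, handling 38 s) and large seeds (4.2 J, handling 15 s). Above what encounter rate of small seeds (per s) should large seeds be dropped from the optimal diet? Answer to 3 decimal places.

The zero-one rule: include large seeds iff E₂/h₂ > λE₁/(1+λh₁). Equality gives the switch point.
λE₁h₂ = E₂ + λE₂h₁ ⇒ λ = E₂/(E₁h₂ − E₂h₁) = 4.2/(255 − 159.6) = 0.04403 per s.

0.044 per s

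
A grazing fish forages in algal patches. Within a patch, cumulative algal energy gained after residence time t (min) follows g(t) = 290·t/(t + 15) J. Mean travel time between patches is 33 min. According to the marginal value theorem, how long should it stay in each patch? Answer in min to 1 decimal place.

Maximise g(t)/(T+t): set derivative to zero → g'(t)(T+t) = g(t).
g'(t) = 290·15/(t + 15)². Setting 290·15/(t+15)² = 290t/[(t+15)(33+t)] gives 15(33+t) = t(t+15), so t² = 15×33 = 495.
t* = √495 = 22.25 min.

22.2 min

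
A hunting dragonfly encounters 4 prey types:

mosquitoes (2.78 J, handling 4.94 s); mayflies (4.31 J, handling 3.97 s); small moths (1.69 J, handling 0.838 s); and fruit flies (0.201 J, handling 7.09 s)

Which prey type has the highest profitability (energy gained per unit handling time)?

Profitability E/h (J/s): mosquitoes = 2.78/4.94 = 0.563, mayflies = 4.31/3.97 = 1.09, small moths = 1.69/0.838 = 2.02, fruit flies = 0.201/7.09 = 0.0283.
Ranked: small moths > mayflies > mosquitoes > fruit flies.

small moths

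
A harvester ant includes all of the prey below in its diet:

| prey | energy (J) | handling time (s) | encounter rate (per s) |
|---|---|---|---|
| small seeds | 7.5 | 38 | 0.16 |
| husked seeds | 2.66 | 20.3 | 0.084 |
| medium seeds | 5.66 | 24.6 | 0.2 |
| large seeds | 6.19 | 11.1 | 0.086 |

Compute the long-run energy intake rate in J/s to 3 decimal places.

0.211 J/s

Energy encountered per unit search time: 0.16×7.5 + 0.084×2.66 + 0.2×5.66 + 0.086×6.19 = 3.088 J/s.
Handling time per unit search time: 0.16×38 + 0.084×20.3 + 0.2×24.6 + 0.086×11.1 = 13.66.
Rate = 3.088/(1 + 13.66) = 0.2106 J/s.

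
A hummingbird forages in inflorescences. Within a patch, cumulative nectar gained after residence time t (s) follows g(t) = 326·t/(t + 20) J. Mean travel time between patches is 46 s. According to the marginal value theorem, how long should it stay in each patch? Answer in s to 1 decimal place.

30.3 s

Maximise g(t)/(T+t): set derivative to zero → g'(t)(T+t) = g(t).
g'(t) = 326·20/(t + 20)². Setting 326·20/(t+20)² = 326t/[(t+20)(46+t)] gives 20(46+t) = t(t+20), so t² = 20×46 = 920.
t* = √920 = 30.33 s.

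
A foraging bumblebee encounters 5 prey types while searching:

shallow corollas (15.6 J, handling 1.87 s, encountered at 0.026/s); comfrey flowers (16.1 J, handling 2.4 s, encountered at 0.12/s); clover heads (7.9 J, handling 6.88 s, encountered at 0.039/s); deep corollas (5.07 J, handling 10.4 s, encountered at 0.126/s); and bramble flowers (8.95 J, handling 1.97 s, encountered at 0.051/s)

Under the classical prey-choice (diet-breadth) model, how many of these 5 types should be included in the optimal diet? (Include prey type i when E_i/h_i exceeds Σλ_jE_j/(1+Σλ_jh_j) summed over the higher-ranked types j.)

3

Profitabilities (E/h, J/s): shallow corollas 8.34, comfrey flowers 6.71, bramble flowers 4.54, clover heads 1.15, deep corollas 0.487. Add prey in this order while the next type's profitability exceeds the intake rate on those already taken.
Rate on top 1: 0.3868. comfrey flowers: 6.71 > 0.3868 → include.
Rate on top 2: 1.749. bramble flowers: 4.54 > 1.749 → include.
Rate on top 3: 1.944. clover heads: 1.15 < 1.944 → exclude; stop.
Optimal diet: shallow corollas, comfrey flowers, bramble flowers — 3 of 5 types.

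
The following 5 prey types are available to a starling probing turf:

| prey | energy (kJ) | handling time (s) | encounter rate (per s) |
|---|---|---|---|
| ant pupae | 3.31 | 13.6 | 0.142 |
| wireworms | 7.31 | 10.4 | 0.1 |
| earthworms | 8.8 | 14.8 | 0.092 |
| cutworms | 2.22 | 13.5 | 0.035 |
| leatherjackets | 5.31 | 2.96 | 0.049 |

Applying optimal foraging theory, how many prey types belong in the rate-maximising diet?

3

Rank by E/h (kJ/s): leatherjackets 1.79, wireworms 0.703, earthworms 0.595, ant pupae 0.243, cutworms 0.164. Include each in turn until the next type's E/h falls below the running intake rate.
Rate on top 1: 0.2272. wireworms: 0.703 > 0.2272 → include.
Rate on top 2: 0.4536. earthworms: 0.595 > 0.4536 → include.
Rate on top 3: 0.5077. ant pupae: 0.243 < 0.5077 → exclude; stop.
Optimal diet: leatherjackets, wireworms, earthworms — 3 of 5 types.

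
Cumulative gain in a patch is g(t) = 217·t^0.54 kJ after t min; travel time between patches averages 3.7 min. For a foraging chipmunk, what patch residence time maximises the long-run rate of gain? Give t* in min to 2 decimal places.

4.34 min

By the marginal value theorem, leave when the instantaneous gain rate g'(t) equals the habitat-wide average g(t)/(T + t).
g'(t) = 0.54·217·t^-0.46. Setting 0.54·217·t^-0.46 = 217·t^0.54/(3.7+t) gives 0.54(3.7+t) = t, so 0.46·t = 0.54×3.7.
t* = 0.54×3.7/0.46 = 4.343 min.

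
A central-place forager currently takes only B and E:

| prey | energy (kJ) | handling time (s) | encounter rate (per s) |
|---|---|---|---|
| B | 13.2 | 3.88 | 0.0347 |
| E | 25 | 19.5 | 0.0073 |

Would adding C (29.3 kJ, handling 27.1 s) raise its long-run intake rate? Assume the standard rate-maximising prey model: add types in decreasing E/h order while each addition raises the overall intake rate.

Yes

Current rate: (0.0347×13.2 + 0.0073×25)/(1 + 0.0347×3.88 + 0.0073×19.5) = 0.5016 kJ/s.
Profitability of C: 29.3/27.1 = 1.081 kJ/s.
1.081 > 0.5016, so adding C raises the average — include it.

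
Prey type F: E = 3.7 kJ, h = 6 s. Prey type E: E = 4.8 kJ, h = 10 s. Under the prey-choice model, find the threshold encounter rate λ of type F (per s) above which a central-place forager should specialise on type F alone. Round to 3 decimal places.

At the threshold, the rate on type F alone equals the profitability of type E: λ·3.7/(1 + λ·6) = 4.8/10 = 0.48.
Rearranging, λ(3.7 − 0.48×6) = 0.48, so λ = 0.48/0.82 = 0.5854 per s.

0.585 per s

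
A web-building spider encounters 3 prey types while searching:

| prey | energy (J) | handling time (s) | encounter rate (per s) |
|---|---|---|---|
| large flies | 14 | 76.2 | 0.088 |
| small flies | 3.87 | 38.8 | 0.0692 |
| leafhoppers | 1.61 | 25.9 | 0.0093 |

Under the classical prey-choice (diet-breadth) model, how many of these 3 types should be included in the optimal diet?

1

Profitabilities (E/h, J/s): large flies 0.184, small flies 0.0997, leafhoppers 0.0622. Add prey in this order while the next type's profitability exceeds the intake rate on those already taken.
Rate on top 1: 0.1599. small flies: 0.0997 < 0.1599 → exclude; stop.
Optimal diet: large flies — 1 of 3 types.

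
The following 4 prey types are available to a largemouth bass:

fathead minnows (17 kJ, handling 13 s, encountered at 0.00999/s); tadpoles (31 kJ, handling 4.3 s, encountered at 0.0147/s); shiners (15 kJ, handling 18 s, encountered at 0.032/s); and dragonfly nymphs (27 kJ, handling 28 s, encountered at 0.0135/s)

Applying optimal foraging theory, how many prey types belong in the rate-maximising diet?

E/h in descending order: tadpoles 7.21, fathead minnows 1.31, dragonfly nymphs 0.964, shiners 0.833 kJ/s. The optimal diet is the largest prefix of this list for which every included type satisfies E_i/h_i > R on the types above it.
Rate on top 1: 0.4286. fathead minnows: 1.31 > 0.4286 → include.
Rate on top 2: 0.5243. dragonfly nymphs: 0.964 > 0.5243 → include.
Rate on top 3: 0.6302. shiners: 0.833 > 0.6302 → include.
Optimal diet: tadpoles, fathead minnows, dragonfly nymphs, shiners — 4 of 4 types.

4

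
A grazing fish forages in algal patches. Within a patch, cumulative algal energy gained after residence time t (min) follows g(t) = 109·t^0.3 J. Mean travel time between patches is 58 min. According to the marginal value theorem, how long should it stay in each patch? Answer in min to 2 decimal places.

24.86 min

By the marginal value theorem, leave when the instantaneous gain rate g'(t) equals the habitat-wide average g(t)/(T + t).
g'(t) = 0.3·109·t^-0.7. Setting 0.3·109·t^-0.7 = 109·t^0.3/(58+t) gives 0.3(58+t) = t, so 0.70·t = 0.3×58.
t* = 0.3×58/0.70 = 24.86 min.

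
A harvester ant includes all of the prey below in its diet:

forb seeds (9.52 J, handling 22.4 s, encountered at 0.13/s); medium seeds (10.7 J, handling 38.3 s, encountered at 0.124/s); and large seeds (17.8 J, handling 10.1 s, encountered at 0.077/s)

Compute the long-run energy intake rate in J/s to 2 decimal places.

0.42 J/s

R = (0.13×9.52 + 0.124×10.7 + 0.077×17.8) / (1 + 0.13×22.4 + 0.124×38.3 + 0.077×10.1) = 3.935/9.439 = 0.4169 J/s.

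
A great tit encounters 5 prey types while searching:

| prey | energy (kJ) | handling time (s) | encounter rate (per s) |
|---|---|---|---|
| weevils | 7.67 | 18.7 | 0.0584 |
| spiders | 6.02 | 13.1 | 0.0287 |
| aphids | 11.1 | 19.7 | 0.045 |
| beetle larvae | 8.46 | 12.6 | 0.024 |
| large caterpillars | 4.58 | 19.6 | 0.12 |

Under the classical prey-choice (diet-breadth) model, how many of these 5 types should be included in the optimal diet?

Profitabilities (E/h, kJ/s): beetle larvae 0.671, aphids 0.563, spiders 0.46, weevils 0.41, large caterpillars 0.234. Add prey in this order while the next type's profitability exceeds the intake rate on those already taken.
Rate on top 1: 0.1559. aphids: 0.563 > 0.1559 → include.
Rate on top 2: 0.321. spiders: 0.46 > 0.321 → include.
Rate on top 3: 0.3413. weevils: 0.41 > 0.3413 → include.
Rate on top 4: 0.3618. large caterpillars: 0.234 < 0.3618 → exclude; stop.
Optimal diet: beetle larvae, aphids, spiders, weevils — 4 of 5 types.

4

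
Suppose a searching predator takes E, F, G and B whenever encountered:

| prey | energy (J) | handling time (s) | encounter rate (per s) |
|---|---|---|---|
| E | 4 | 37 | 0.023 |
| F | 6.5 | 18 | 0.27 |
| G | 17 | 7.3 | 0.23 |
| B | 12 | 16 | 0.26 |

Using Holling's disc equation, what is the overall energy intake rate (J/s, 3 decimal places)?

0.707 J/s

R = Σλ_iE_i / (1 + Σλ_ih_i)
Numerator: 0.023×4 + 0.27×6.5 + 0.23×17 + 0.26×12 = 8.877
Denominator: 1 + 0.023×37 + 0.27×18 + 0.23×7.3 + 0.26×16 = 12.55
R = 8.877/12.55 = 0.7073 J/s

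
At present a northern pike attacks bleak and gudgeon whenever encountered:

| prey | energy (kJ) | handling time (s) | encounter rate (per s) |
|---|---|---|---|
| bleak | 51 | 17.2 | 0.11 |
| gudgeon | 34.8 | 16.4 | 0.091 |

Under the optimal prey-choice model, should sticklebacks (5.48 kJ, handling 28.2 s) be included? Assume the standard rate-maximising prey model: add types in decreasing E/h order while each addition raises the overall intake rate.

No

On bleak and gudgeon alone, R = ΣλE/(1+Σλh) = 8.777/4.384 = 2.002 kJ/s.
Profitability of sticklebacks: 5.48/28.2 = 0.1943 kJ/s.
0.1943 < 2.002, so adding sticklebacks would lower the average — exclude it.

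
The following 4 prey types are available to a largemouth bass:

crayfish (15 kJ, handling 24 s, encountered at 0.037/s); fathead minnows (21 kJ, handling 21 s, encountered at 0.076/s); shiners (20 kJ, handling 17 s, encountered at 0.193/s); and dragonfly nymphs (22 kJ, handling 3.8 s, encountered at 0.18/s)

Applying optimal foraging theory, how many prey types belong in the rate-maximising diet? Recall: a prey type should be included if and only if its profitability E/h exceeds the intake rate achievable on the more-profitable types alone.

1

Rank by E/h (kJ/s): dragonfly nymphs 5.79, shiners 1.18, fathead minnows 1, crayfish 0.625. Include each in turn until the next type's E/h falls below the running intake rate.
Rate on top 1: 2.352. shiners: 1.18 < 2.352 → exclude; stop.
Optimal diet: dragonfly nymphs — 1 of 4 types.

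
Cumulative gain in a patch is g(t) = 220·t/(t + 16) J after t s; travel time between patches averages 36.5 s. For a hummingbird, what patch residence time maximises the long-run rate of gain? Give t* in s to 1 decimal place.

Optimal t* satisfies g'(t*) = g(t*)/(T + t*).
g'(t) = 220·16/(t + 16)². Setting 220·16/(t+16)² = 220t/[(t+16)(36.5+t)] gives 16(36.5+t) = t(t+16), so t² = 16×36.5 = 584.
t* = √584 = 24.17 s.

24.2 s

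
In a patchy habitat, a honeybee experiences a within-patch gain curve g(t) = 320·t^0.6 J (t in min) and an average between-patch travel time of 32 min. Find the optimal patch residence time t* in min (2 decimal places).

Maximise g(t)/(T+t): set derivative to zero → g'(t)(T+t) = g(t).
g'(t) = 0.6·320·t^-0.4. Setting 0.6·320·t^-0.4 = 320·t^0.6/(32+t) gives 0.6(32+t) = t, so 0.40·t = 0.6×32.
t* = 0.6×32/0.40 = 48 min.

48.00 min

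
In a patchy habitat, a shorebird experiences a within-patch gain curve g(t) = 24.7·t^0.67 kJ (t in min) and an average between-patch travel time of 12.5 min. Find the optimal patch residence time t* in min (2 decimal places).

Maximise g(t)/(T+t): set derivative to zero → g'(t)(T+t) = g(t).
g'(t) = 0.67·24.7·t^-0.33. Setting 0.67·24.7·t^-0.33 = 24.7·t^0.67/(12.5+t) gives 0.67(12.5+t) = t, so 0.33·t = 0.67×12.5.
t* = 0.67×12.5/0.33 = 25.38 min.

25.38 min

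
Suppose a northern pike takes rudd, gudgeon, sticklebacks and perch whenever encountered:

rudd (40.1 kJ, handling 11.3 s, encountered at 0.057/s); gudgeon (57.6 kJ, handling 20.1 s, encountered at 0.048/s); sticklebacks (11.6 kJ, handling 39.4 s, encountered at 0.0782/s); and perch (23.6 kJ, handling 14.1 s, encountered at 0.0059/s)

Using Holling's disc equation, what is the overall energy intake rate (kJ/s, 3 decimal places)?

Energy encountered per unit search time: 0.057×40.1 + 0.048×57.6 + 0.0782×11.6 + 0.0059×23.6 = 6.097 kJ/s.
Handling time per unit search time: 0.057×11.3 + 0.048×20.1 + 0.0782×39.4 + 0.0059×14.1 = 4.773.
Rate = 6.097/(1 + 4.773) = 1.056 kJ/s.

1.056 kJ/s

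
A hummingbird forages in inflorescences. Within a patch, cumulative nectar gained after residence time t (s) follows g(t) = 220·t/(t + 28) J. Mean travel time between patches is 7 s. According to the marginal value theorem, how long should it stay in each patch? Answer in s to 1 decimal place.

Maximise g(t)/(T+t): set derivative to zero → g'(t)(T+t) = g(t).
g'(t) = 220·28/(t + 28)². Setting 220·28/(t+28)² = 220t/[(t+28)(7+t)] gives 28(7+t) = t(t+28), so t² = 28×7 = 196.
t* = √196 = 14 s.

14.0 s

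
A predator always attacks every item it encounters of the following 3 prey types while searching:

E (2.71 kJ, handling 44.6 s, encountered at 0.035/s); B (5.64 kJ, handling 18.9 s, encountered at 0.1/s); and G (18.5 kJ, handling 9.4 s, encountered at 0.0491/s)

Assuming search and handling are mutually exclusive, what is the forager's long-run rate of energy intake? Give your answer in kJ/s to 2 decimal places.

0.32 kJ/s

R = (0.035×2.71 + 0.1×5.64 + 0.0491×18.5) / (1 + 0.035×44.6 + 0.1×18.9 + 0.0491×9.4) = 1.567/4.913 = 0.319 kJ/s.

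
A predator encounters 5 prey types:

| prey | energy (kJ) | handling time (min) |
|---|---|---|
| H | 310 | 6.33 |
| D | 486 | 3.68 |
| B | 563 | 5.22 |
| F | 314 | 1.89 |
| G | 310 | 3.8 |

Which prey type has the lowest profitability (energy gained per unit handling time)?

H

In descending order of E/h:
F: 314/1.89 = 166 kJ/min
D: 486/3.68 = 132 kJ/min
B: 563/5.22 = 108 kJ/min
G: 310/3.8 = 81.6 kJ/min
H: 310/6.33 = 49 kJ/min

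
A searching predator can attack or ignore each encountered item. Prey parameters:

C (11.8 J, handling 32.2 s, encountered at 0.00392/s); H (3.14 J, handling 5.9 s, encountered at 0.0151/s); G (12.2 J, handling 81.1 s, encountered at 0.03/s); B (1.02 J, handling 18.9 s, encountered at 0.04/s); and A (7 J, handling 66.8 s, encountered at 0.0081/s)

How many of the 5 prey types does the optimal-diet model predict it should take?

Rank by E/h (J/s): H 0.532, C 0.366, G 0.15, A 0.105, B 0.054. Include each in turn until the next type's E/h falls below the running intake rate.
Rate on top 1: 0.04354. C: 0.366 > 0.04354 → include.
Rate on top 2: 0.07707. G: 0.15 > 0.07707 → include.
Rate on top 3: 0.126. A: 0.105 < 0.126 → exclude; stop.
Optimal diet: H, C, G — 3 of 5 types.

3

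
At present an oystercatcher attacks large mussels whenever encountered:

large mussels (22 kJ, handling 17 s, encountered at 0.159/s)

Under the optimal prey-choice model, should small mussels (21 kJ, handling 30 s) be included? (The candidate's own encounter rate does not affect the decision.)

On large mussels alone, R = ΣλE/(1+Σλh) = 3.498/3.703 = 0.9446 kJ/s.
small mussels: E/h = 21/30 = 0.7 kJ/s.
Since 0.7 < R, time spent handling small mussels is better spent searching.

No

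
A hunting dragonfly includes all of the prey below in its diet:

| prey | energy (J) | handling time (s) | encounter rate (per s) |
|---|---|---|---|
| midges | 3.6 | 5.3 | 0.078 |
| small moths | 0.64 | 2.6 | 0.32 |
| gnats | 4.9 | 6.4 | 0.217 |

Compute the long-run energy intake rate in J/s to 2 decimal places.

0.43 J/s

R = (0.078×3.6 + 0.32×0.64 + 0.217×4.9) / (1 + 0.078×5.3 + 0.32×2.6 + 0.217×6.4) = 1.549/3.634 = 0.4262 J/s.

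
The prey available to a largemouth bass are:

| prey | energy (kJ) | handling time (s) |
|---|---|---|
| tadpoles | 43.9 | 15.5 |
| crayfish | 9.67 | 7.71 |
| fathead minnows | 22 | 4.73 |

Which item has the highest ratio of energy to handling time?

fathead minnows

In descending order of E/h:
fathead minnows: 22/4.73 = 4.65 kJ/s
tadpoles: 43.9/15.5 = 2.83 kJ/s
crayfish: 9.67/7.71 = 1.25 kJ/s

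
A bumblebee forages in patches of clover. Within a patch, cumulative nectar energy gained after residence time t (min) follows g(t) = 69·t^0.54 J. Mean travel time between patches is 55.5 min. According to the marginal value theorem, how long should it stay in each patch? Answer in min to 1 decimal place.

By the marginal value theorem, leave when the instantaneous gain rate g'(t) equals the habitat-wide average g(t)/(T + t).
g'(t) = 0.54·69·t^-0.46. Setting 0.54·69·t^-0.46 = 69·t^0.54/(55.5+t) gives 0.54(55.5+t) = t, so 0.46·t = 0.54×55.5.
t* = 0.54×55.5/0.46 = 65.15 min.

65.2 min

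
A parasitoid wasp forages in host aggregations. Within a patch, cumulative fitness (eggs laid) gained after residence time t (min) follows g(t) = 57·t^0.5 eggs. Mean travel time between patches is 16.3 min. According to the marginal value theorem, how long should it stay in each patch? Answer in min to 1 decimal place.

Maximise g(t)/(T+t): set derivative to zero → g'(t)(T+t) = g(t).
g'(t) = 0.5·57·t^-0.5. Setting 0.5·57·t^-0.5 = 57·t^0.5/(16.3+t) gives 0.5(16.3+t) = t, so 0.50·t = 0.5×16.3.
t* = 0.5×16.3/0.50 = 16.3 min.

16.3 min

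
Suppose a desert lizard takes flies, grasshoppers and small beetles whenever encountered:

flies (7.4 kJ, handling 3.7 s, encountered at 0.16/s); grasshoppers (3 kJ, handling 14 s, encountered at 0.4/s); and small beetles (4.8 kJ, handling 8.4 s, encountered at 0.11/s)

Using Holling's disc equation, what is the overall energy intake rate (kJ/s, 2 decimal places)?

0.36 kJ/s

R = Σλ_iE_i / (1 + Σλ_ih_i)
Numerator: 0.16×7.4 + 0.4×3 + 0.11×4.8 = 2.912
Denominator: 1 + 0.16×3.7 + 0.4×14 + 0.11×8.4 = 8.116
R = 2.912/8.116 = 0.3588 kJ/s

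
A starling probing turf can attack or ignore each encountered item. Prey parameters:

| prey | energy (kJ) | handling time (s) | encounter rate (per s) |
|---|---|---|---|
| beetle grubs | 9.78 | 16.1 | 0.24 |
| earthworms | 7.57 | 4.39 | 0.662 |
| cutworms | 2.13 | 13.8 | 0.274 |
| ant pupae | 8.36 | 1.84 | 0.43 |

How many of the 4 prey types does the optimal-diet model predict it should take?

E/h in descending order: ant pupae 4.54, earthworms 1.72, beetle grubs 0.607, cutworms 0.154 kJ/s. The optimal diet is the largest prefix of this list for which every included type satisfies E_i/h_i > R on the types above it.
Rate on top 1: 2.007. earthworms: 1.72 < 2.007 → exclude; stop.
Optimal diet: ant pupae — 1 of 4 types.

1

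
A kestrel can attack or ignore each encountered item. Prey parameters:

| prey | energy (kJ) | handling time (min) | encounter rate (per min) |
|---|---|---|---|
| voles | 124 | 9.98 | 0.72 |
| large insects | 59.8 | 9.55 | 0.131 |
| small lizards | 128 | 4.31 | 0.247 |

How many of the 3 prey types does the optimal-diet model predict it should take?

1

Rank by E/h (kJ/min): small lizards 29.7, voles 12.4, large insects 6.26. Include each in turn until the next type's E/h falls below the running intake rate.
Rate on top 1: 15.31. voles: 12.4 < 15.31 → exclude; stop.
Optimal diet: small lizards — 1 of 3 types.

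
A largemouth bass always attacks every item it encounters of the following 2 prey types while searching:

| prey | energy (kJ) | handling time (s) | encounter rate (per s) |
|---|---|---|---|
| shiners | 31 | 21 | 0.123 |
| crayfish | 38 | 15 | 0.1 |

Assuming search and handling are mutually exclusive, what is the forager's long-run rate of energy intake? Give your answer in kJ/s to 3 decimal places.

R = (0.123×31 + 0.1×38) / (1 + 0.123×21 + 0.1×15) = 7.613/5.083 = 1.498 kJ/s.

1.498 kJ/s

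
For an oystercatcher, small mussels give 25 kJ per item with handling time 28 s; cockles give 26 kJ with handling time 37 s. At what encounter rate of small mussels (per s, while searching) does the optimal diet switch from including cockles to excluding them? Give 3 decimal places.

0.132 per s

The zero-one rule: include cockles iff E₂/h₂ > λE₁/(1+λh₁). Equality gives the switch point.
λE₁h₂ = E₂ + λE₂h₁ ⇒ λ = E₂/(E₁h₂ − E₂h₁) = 26/(925 − 728) = 0.132 per s.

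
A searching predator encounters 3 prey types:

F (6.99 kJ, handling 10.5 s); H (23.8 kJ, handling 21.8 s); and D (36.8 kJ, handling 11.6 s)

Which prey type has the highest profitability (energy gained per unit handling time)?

D

Profitability E/h (kJ/s): F = 6.99/10.5 = 0.666, H = 23.8/21.8 = 1.09, D = 36.8/11.6 = 3.17.
Ranked: D > H > F.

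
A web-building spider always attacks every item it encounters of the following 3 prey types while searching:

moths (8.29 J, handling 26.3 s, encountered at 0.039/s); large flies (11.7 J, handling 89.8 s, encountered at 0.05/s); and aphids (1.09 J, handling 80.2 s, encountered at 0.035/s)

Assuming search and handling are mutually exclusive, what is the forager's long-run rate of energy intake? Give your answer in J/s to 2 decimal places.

Energy encountered per unit search time: 0.039×8.29 + 0.05×11.7 + 0.035×1.09 = 0.9465 J/s.
Handling time per unit search time: 0.039×26.3 + 0.05×89.8 + 0.035×80.2 = 8.323.
Rate = 0.9465/(1 + 8.323) = 0.1015 J/s.

0.10 J/s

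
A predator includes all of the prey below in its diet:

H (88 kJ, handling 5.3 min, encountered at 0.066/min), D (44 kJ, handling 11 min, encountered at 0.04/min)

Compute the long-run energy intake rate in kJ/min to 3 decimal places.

4.228 kJ/min

R = Σλ_iE_i / (1 + Σλ_ih_i)
Numerator: 0.066×88 + 0.04×44 = 7.568
Denominator: 1 + 0.066×5.3 + 0.04×11 = 1.79
R = 7.568/1.79 = 4.228 kJ/min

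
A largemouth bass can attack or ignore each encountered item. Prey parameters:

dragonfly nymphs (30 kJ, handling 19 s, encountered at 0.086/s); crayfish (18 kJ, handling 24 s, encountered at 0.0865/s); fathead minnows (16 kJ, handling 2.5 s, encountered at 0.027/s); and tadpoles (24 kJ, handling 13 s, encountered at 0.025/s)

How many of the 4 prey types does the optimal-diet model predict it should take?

3

Profitabilities (E/h, kJ/s): fathead minnows 6.4, tadpoles 1.85, dragonfly nymphs 1.58, crayfish 0.75. Add prey in this order while the next type's profitability exceeds the intake rate on those already taken.
Rate on top 1: 0.4047. tadpoles: 1.85 > 0.4047 → include.
Rate on top 2: 0.7411. dragonfly nymphs: 1.58 > 0.7411 → include.
Rate on top 3: 1.193. crayfish: 0.75 < 1.193 → exclude; stop.
Optimal diet: fathead minnows, tadpoles, dragonfly nymphs — 3 of 4 types.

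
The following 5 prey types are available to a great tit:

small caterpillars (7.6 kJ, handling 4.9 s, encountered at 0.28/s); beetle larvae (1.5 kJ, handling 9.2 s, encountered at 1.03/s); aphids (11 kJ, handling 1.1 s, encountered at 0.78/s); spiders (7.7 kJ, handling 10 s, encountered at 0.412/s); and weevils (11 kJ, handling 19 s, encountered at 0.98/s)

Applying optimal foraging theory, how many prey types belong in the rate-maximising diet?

Rank by E/h (kJ/s): aphids 10, small caterpillars 1.55, spiders 0.77, weevils 0.579, beetle larvae 0.163. Include each in turn until the next type's E/h falls below the running intake rate.
Rate on top 1: 4.618. small caterpillars: 1.55 < 4.618 → exclude; stop.
Optimal diet: aphids — 1 of 5 types.

1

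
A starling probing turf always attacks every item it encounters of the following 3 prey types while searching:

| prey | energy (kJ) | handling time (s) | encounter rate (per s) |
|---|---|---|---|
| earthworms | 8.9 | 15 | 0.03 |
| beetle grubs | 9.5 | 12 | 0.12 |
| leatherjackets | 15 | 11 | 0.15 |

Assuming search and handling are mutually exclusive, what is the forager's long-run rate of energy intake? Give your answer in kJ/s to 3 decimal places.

R = (0.03×8.9 + 0.12×9.5 + 0.15×15) / (1 + 0.03×15 + 0.12×12 + 0.15×11) = 3.657/4.54 = 0.8055 kJ/s.

0.806 kJ/s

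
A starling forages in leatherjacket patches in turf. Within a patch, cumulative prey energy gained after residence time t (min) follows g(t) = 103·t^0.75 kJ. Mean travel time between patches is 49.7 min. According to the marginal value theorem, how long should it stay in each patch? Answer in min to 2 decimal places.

Maximise g(t)/(T+t): set derivative to zero → g'(t)(T+t) = g(t).
g'(t) = 0.75·103·t^-0.25. Setting 0.75·103·t^-0.25 = 103·t^0.75/(49.7+t) gives 0.75(49.7+t) = t, so 0.25·t = 0.75×49.7.
t* = 0.75×49.7/0.25 = 149.1 min.

149.10 min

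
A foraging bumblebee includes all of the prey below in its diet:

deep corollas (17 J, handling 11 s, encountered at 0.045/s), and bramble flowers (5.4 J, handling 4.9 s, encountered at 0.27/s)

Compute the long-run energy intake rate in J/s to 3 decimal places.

0.789 J/s

R = Σλ_iE_i / (1 + Σλ_ih_i)
Numerator: 0.045×17 + 0.27×5.4 = 2.223
Denominator: 1 + 0.045×11 + 0.27×4.9 = 2.818
R = 2.223/2.818 = 0.7889 J/s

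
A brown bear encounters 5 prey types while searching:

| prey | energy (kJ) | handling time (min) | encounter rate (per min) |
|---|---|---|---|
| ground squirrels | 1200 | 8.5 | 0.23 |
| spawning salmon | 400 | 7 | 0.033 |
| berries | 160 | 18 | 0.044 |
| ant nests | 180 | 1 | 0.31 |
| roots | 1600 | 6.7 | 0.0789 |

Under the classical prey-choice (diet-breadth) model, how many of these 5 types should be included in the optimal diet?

3

Profitabilities (E/h, kJ/min): roots 239, ant nests 180, ground squirrels 141, spawning salmon 57.1, berries 8.89. Add prey in this order while the next type's profitability exceeds the intake rate on those already taken.
Rate on top 1: 82.58. ant nests: 180 > 82.58 → include.
Rate on top 2: 99.01. ground squirrels: 141 > 99.01 → include.
Rate on top 3: 120.7. spawning salmon: 57.1 < 120.7 → exclude; stop.
Optimal diet: roots, ant nests, ground squirrels — 3 of 5 types.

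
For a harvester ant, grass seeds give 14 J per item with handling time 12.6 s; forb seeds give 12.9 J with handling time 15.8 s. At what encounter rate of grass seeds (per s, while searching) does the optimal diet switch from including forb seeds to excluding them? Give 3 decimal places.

At the threshold, the rate on grass seeds alone equals the profitability of forb seeds: λ·14/(1 + λ·12.6) = 12.9/15.8 = 0.8165.
Rearranging, λ(14 − 0.8165×12.6) = 0.8165, so λ = 0.8165/3.713 = 0.2199 per s.

0.220 per s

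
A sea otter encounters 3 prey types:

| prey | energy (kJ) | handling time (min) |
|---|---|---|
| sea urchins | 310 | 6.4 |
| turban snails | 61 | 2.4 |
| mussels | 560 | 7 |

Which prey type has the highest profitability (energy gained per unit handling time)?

In descending order of E/h:
mussels: 560/7 = 80 kJ/min
sea urchins: 310/6.4 = 48.4 kJ/min
turban snails: 61/2.4 = 25.4 kJ/min

mussels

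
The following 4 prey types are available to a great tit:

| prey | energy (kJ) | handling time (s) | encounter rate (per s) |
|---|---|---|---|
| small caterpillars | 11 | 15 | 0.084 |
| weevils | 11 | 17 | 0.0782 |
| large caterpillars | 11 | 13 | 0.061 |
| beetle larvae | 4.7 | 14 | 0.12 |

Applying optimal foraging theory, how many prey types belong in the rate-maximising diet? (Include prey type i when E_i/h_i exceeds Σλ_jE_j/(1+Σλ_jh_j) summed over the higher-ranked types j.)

3

E/h in descending order: large caterpillars 0.846, small caterpillars 0.733, weevils 0.647, beetle larvae 0.336 kJ/s. The optimal diet is the largest prefix of this list for which every included type satisfies E_i/h_i > R on the types above it.
Rate on top 1: 0.3742. small caterpillars: 0.733 > 0.3742 → include.
Rate on top 2: 0.5224. weevils: 0.647 > 0.5224 → include.
Rate on top 3: 0.5602. beetle larvae: 0.336 < 0.5602 → exclude; stop.
Optimal diet: large caterpillars, small caterpillars, weevils — 3 of 4 types.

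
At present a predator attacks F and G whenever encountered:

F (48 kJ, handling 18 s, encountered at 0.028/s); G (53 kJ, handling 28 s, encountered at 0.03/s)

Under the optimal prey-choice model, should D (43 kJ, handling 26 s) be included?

On F and G alone, R = ΣλE/(1+Σλh) = 2.934/2.344 = 1.252 kJ/s.
Profitability of D: 43/26 = 1.654 kJ/s.
Since 1.654 > R, including D increases the long-run rate.

Yes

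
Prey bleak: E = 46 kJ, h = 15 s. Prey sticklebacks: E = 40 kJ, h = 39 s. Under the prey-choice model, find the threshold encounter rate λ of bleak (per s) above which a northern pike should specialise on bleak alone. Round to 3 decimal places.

0.034 per s

At the threshold, the rate on bleak alone equals the profitability of sticklebacks: λ·46/(1 + λ·15) = 40/39 = 1.026.
Rearranging, λ(46 − 1.026×15) = 1.026, so λ = 1.026/30.62 = 0.0335 per s.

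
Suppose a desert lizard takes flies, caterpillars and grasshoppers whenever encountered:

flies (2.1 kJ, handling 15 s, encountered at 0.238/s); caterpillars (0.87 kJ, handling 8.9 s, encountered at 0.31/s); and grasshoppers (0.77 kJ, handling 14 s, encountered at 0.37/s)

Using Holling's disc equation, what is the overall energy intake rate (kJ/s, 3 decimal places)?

0.084 kJ/s

Energy encountered per unit search time: 0.238×2.1 + 0.31×0.87 + 0.37×0.77 = 1.054 kJ/s.
Handling time per unit search time: 0.238×15 + 0.31×8.9 + 0.37×14 = 11.51.
Rate = 1.054/(1 + 11.51) = 0.08429 kJ/s.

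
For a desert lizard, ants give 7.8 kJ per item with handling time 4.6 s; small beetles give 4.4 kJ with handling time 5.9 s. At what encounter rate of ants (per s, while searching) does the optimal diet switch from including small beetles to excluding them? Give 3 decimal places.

At the threshold, the rate on ants alone equals the profitability of small beetles: λ·7.8/(1 + λ·4.6) = 4.4/5.9 = 0.7458.
Rearranging, λ(7.8 − 0.7458×4.6) = 0.7458, so λ = 0.7458/4.369 = 0.1707 per s.

0.171 per s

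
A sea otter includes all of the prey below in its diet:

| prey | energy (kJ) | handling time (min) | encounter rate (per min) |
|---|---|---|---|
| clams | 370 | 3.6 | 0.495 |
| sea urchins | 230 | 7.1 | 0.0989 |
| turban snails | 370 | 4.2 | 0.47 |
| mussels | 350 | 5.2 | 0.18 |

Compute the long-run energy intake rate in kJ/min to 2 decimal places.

69.25 kJ/min

R = Σλ_iE_i / (1 + Σλ_ih_i)
Numerator: 0.495×370 + 0.0989×230 + 0.47×370 + 0.18×350 = 442.8
Denominator: 1 + 0.495×3.6 + 0.0989×7.1 + 0.47×4.2 + 0.18×5.2 = 6.394
R = 442.8/6.394 = 69.25 kJ/min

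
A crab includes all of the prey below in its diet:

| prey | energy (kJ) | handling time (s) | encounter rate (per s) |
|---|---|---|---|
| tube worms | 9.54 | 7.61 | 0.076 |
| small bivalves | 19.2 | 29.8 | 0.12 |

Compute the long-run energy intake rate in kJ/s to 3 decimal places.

0.588 kJ/s

Energy encountered per unit search time: 0.076×9.54 + 0.12×19.2 = 3.029 kJ/s.
Handling time per unit search time: 0.076×7.61 + 0.12×29.8 = 4.154.
Rate = 3.029/(1 + 4.154) = 0.5877 kJ/s.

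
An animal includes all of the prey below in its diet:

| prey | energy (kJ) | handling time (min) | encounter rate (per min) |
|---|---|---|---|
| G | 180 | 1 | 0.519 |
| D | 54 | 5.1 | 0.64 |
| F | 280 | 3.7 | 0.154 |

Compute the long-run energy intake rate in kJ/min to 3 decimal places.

31.965 kJ/min

Energy encountered per unit search time: 0.519×180 + 0.64×54 + 0.154×280 = 171.1 kJ/min.
Handling time per unit search time: 0.519×1 + 0.64×5.1 + 0.154×3.7 = 4.353.
Rate = 171.1/(1 + 4.353) = 31.96 kJ/min.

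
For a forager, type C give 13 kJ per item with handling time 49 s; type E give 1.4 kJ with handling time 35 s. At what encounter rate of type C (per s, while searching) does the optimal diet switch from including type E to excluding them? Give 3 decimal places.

Drop type E once their profitability E₂/h₂ falls below the rate achievable on type C alone: E₂/h₂ = λE₁/(1 + λh₁).
Solve for λ: λE₁h₂ = E₂(1 + λh₁) → λ(E₁h₂ − E₂h₁) = E₂ → λ = E₂/(E₁h₂ − E₂h₁).
λ = 1.4/(13×35 − 1.4×49) = 1.4/386.4 = 0.003623 per s.

0.004 per s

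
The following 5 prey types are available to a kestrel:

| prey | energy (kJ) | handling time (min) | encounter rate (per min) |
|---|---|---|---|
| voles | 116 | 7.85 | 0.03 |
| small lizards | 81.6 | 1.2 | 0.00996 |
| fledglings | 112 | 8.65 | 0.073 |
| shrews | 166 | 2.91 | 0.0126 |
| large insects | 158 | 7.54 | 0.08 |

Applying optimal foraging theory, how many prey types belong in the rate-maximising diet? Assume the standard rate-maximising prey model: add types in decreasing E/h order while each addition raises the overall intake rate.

5

Rank by E/h (kJ/min): small lizards 68, shrews 57, large insects 21, voles 14.8, fledglings 12.9. Include each in turn until the next type's E/h falls below the running intake rate.
Rate on top 1: 0.8031. shrews: 57 > 0.8031 → include.
Rate on top 2: 2.77. large insects: 21 > 2.77 → include.
Rate on top 3: 9.41. voles: 14.8 > 9.41 → include.
Rate on top 4: 10.08. fledglings: 12.9 > 10.08 → include.
Optimal diet: small lizards, shrews, large insects, voles, fledglings — 5 of 5 types.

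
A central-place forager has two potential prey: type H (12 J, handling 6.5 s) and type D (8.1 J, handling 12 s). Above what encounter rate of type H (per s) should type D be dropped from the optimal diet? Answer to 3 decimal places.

The zero-one rule: include type D iff E₂/h₂ > λE₁/(1+λh₁). Equality gives the switch point.
λE₁h₂ = E₂ + λE₂h₁ ⇒ λ = E₂/(E₁h₂ − E₂h₁) = 8.1/(144 − 52.65) = 0.08867 per s.

0.089 per s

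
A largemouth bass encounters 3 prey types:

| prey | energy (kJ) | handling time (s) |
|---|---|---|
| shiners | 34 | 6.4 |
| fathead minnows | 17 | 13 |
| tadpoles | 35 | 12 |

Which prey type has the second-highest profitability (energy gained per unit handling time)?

In descending order of E/h:
shiners: 34/6.4 = 5.31 kJ/s
tadpoles: 35/12 = 2.92 kJ/s
fathead minnows: 17/13 = 1.31 kJ/s

tadpoles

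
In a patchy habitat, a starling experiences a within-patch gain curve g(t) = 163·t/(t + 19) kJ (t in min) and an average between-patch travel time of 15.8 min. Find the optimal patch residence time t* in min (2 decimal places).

Optimal t* satisfies g'(t*) = g(t*)/(T + t*).
g'(t) = 163·19/(t + 19)². Setting 163·19/(t+19)² = 163t/[(t+19)(15.8+t)] gives 19(15.8+t) = t(t+19), so t² = 19×15.8 = 300.2.
t* = √300.2 = 17.33 min.

17.33 min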